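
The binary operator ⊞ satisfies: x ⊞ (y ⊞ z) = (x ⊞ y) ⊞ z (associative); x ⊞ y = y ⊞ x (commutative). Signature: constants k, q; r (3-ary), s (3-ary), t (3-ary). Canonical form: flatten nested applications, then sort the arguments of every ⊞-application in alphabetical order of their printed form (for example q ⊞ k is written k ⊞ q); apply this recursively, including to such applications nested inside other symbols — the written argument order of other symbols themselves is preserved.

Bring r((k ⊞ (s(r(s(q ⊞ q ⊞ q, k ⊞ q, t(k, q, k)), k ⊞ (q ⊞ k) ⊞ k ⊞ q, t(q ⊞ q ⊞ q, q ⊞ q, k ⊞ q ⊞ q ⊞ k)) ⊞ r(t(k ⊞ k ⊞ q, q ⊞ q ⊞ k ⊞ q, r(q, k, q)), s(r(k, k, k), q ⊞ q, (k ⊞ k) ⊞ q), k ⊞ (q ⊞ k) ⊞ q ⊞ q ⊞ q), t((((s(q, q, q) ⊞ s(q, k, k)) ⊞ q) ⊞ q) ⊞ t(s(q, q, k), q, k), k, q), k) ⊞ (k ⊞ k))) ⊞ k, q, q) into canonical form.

Answer: r(k ⊞ k ⊞ k ⊞ k ⊞ s(r(s(q ⊞ q ⊞ q, k ⊞ q, t(k, q, k)), k ⊞ k ⊞ k ⊞ q ⊞ q, t(q ⊞ q ⊞ q, q ⊞ q, k ⊞ k ⊞ q ⊞ q)) ⊞ r(t(k ⊞ k ⊞ q, k ⊞ q ⊞ q ⊞ q, r(q, k, q)), s(r(k, k, k), q ⊞ q, k ⊞ k ⊞ q), k ⊞ k ⊞ q ⊞ q ⊞ q ⊞ q), t(q ⊞ q ⊞ s(q, k, k) ⊞ s(q, q, q) ⊞ t(s(q, q, k), q, k), k, q), k), q, q)

Derivation:
Descend into:  (k ⊞ (s(r(s(q ⊞ q ⊞ q, k ⊞ q, t(k, q, k)), k ⊞ (q ⊞ k) ⊞ k ⊞ q, t(q ⊞ q ⊞ q, q ⊞ q, k ⊞ q ⊞ q ⊞ k)) ⊞ r(t(k ⊞ k ⊞ q, q ⊞ q ⊞ k ⊞ q, r(q, k, q)), s(r(k, k, k), q ⊞ q, (k ⊞ k) ⊞ q), k ⊞ (q ⊞ k) ⊞ q ⊞ q ⊞ q), t((((s(q, q, q) ⊞ s(q, k, k)) ⊞ q) ⊞ q) ⊞ t(s(q, q, k), q, k), k, q), k) ⊞ (k ⊞ k))) ⊞ k
Merge nested applications:  k ⊞ s(r(s(q ⊞ q ⊞ q, k ⊞ q, t(k, q, k)), k ⊞ (q ⊞ k) ⊞ k ⊞ q, t(q ⊞ q ⊞ q, q ⊞ q, k ⊞ q ⊞ q ⊞ k)) ⊞ r(t(k ⊞ k ⊞ q, q ⊞ q ⊞ k ⊞ q, r(q, k, q)), s(r(k, k, k), q ⊞ q, (k ⊞ k) ⊞ q), k ⊞ (q ⊞ k) ⊞ q ⊞ q ⊞ q), t((((s(q, q, q) ⊞ s(q, k, k)) ⊞ q) ⊞ q) ⊞ t(s(q, q, k), q, k), k, q), k) ⊞ k ⊞ k ⊞ k
Canonicalize subterm:  s(r(s(q ⊞ q ⊞ q, k ⊞ q, t(k, q, k)), k ⊞ (q ⊞ k) ⊞ k ⊞ q, t(q ⊞ q ⊞ q, q ⊞ q, k ⊞ q ⊞ q ⊞ k)) ⊞ r(t(k ⊞ k ⊞ q, q ⊞ q ⊞ k ⊞ q, r(q, k, q)), s(r(k, k, k), q ⊞ q, (k ⊞ k) ⊞ q), k ⊞ (q ⊞ k) ⊞ q ⊞ q ⊞ q), t((((s(q, q, q) ⊞ s(q, k, k)) ⊞ q) ⊞ q) ⊞ t(s(q, q, k), q, k), k, q), k)  →  s(r(s(q ⊞ q ⊞ q, k ⊞ q, t(k, q, k)), k ⊞ k ⊞ k ⊞ q ⊞ q, t(q ⊞ q ⊞ q, q ⊞ q, k ⊞ k ⊞ q ⊞ q)) ⊞ r(t(k ⊞ k ⊞ q, k ⊞ q ⊞ q ⊞ q, r(q, k, q)), s(r(k, k, k), q ⊞ q, k ⊞ k ⊞ q), k ⊞ k ⊞ q ⊞ q ⊞ q ⊞ q), t(q ⊞ q ⊞ s(q, k, k) ⊞ s(q, q, q) ⊞ t(s(q, q, k), q, k), k, q), k)
Order the arguments:  k ⊞ k ⊞ k ⊞ k ⊞ s(r(s(q ⊞ q ⊞ q, k ⊞ q, t(k, q, k)), k ⊞ k ⊞ k ⊞ q ⊞ q, t(q ⊞ q ⊞ q, q ⊞ q, k ⊞ k ⊞ q ⊞ q)) ⊞ r(t(k ⊞ k ⊞ q, k ⊞ q ⊞ q ⊞ q, r(q, k, q)), s(r(k, k, k), q ⊞ q, k ⊞ k ⊞ q), k ⊞ k ⊞ q ⊞ q ⊞ q ⊞ q), t(q ⊞ q ⊞ s(q, k, k) ⊞ s(q, q, q) ⊞ t(s(q, q, k), q, k), k, q), k)
Put back:  r(k ⊞ k ⊞ k ⊞ k ⊞ s(r(s(q ⊞ q ⊞ q, k ⊞ q, t(k, q, k)), k ⊞ k ⊞ k ⊞ q ⊞ q, t(q ⊞ q ⊞ q, q ⊞ q, k ⊞ k ⊞ q ⊞ q)) ⊞ r(t(k ⊞ k ⊞ q, k ⊞ q ⊞ q ⊞ q, r(q, k, q)), s(r(k, k, k), q ⊞ q, k ⊞ k ⊞ q), k ⊞ k ⊞ q ⊞ q ⊞ q ⊞ q), t(q ⊞ q ⊞ s(q, k, k) ⊞ s(q, q, q) ⊞ t(s(q, q, k), q, k), k, q), k), q, q)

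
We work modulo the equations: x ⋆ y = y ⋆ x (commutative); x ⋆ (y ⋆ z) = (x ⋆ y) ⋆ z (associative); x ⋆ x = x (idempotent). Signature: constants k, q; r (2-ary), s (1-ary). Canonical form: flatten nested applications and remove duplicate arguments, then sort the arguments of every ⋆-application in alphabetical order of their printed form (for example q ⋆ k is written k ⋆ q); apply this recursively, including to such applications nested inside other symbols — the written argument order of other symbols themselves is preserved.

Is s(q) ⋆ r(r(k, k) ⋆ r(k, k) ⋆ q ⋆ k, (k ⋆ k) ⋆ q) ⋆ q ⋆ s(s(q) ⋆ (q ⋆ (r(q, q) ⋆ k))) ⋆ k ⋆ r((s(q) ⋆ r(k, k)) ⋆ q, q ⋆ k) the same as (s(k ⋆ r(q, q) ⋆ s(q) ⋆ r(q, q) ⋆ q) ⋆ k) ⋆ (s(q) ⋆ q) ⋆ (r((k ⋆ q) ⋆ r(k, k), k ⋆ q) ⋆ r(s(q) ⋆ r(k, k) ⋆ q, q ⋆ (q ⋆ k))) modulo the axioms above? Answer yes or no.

Answer: yes — both canonical forms are k ⋆ q ⋆ r(k ⋆ q ⋆ r(k, k), k ⋆ q) ⋆ r(q ⋆ r(k, k) ⋆ s(q), k ⋆ q) ⋆ s(k ⋆ q ⋆ r(q, q) ⋆ s(q)) ⋆ s(q)

Derivation:
Left:  s(q) ⋆ r(r(k, k) ⋆ r(k, k) ⋆ q ⋆ k, (k ⋆ k) ⋆ q) ⋆ q ⋆ s(s(q) ⋆ (q ⋆ (r(q, q) ⋆ k))) ⋆ k ⋆ r((s(q) ⋆ r(k, k)) ⋆ q, q ⋆ k)
  Simplify inside:  r(r(k, k) ⋆ r(k, k) ⋆ q ⋆ k, (k ⋆ k) ⋆ q)  →  r(k ⋆ q ⋆ r(k, k), k ⋆ q)
  Inside:  s(s(q) ⋆ (q ⋆ (r(q, q) ⋆ k)))  →  s(k ⋆ q ⋆ r(q, q) ⋆ s(q))
  Inside:  r((s(q) ⋆ r(k, k)) ⋆ q, q ⋆ k)  →  r(q ⋆ r(k, k) ⋆ s(q), k ⋆ q)
  Sort arguments:  k ⋆ q ⋆ r(k ⋆ q ⋆ r(k, k), k ⋆ q) ⋆ r(q ⋆ r(k, k) ⋆ s(q), k ⋆ q) ⋆ s(k ⋆ q ⋆ r(q, q) ⋆ s(q)) ⋆ s(q)
Right:  (s(k ⋆ r(q, q) ⋆ s(q) ⋆ r(q, q) ⋆ q) ⋆ k) ⋆ (s(q) ⋆ q) ⋆ (r((k ⋆ q) ⋆ r(k, k), k ⋆ q) ⋆ r(s(q) ⋆ r(k, k) ⋆ q, q ⋆ (q ⋆ k)))
  Flatten:  s(k ⋆ r(q, q) ⋆ s(q) ⋆ r(q, q) ⋆ q) ⋆ k ⋆ s(q) ⋆ q ⋆ r((k ⋆ q) ⋆ r(k, k), k ⋆ q) ⋆ r(s(q) ⋆ r(k, k) ⋆ q, q ⋆ (q ⋆ k))
  Simplify inside:  s(k ⋆ r(q, q) ⋆ s(q) ⋆ r(q, q) ⋆ q)  →  s(k ⋆ q ⋆ r(q, q) ⋆ s(q))
  Canonicalize subterm:  r((k ⋆ q) ⋆ r(k, k), k ⋆ q)  →  r(k ⋆ q ⋆ r(k, k), k ⋆ q)
  Inside:  r(s(q) ⋆ r(k, k) ⋆ q, q ⋆ (q ⋆ k))  →  r(q ⋆ r(k, k) ⋆ s(q), k ⋆ q)
  Sort:  k ⋆ q ⋆ r(k ⋆ q ⋆ r(k, k), k ⋆ q) ⋆ r(q ⋆ r(k, k) ⋆ s(q), k ⋆ q) ⋆ s(k ⋆ q ⋆ r(q, q) ⋆ s(q)) ⋆ s(q)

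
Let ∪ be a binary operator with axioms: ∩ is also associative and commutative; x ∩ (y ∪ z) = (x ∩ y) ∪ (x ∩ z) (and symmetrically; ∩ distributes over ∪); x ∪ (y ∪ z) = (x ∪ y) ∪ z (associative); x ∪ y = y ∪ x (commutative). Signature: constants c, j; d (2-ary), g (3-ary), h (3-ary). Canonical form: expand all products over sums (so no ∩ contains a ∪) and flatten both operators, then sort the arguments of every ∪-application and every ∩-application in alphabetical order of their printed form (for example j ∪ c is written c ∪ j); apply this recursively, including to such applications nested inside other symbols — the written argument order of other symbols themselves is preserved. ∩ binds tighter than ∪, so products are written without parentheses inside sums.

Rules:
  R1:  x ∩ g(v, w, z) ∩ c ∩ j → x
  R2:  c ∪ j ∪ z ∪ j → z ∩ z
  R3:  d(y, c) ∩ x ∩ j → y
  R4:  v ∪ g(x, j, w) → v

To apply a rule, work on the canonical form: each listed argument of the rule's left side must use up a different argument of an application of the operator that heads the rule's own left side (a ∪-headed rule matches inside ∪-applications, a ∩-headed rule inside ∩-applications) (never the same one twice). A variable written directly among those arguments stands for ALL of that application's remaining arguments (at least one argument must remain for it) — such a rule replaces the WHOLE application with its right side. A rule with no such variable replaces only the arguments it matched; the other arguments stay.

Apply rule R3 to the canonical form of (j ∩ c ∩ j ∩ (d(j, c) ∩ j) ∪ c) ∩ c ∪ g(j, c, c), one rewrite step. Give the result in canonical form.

Canonical form:  c ∩ c ∪ c ∩ c ∩ d(j, c) ∩ j ∩ j ∩ j ∪ g(j, c, c)
Match R3:  consume d(j, c), j;  x := c ∩ c ∩ j ∩ j, y := j
The extension variable absorbs all remaining arguments, so the whole application is rewritten.
New term:  c ∩ c ∪ g(j, c, c) ∪ j

Answer: c ∩ c ∪ g(j, c, c) ∪ j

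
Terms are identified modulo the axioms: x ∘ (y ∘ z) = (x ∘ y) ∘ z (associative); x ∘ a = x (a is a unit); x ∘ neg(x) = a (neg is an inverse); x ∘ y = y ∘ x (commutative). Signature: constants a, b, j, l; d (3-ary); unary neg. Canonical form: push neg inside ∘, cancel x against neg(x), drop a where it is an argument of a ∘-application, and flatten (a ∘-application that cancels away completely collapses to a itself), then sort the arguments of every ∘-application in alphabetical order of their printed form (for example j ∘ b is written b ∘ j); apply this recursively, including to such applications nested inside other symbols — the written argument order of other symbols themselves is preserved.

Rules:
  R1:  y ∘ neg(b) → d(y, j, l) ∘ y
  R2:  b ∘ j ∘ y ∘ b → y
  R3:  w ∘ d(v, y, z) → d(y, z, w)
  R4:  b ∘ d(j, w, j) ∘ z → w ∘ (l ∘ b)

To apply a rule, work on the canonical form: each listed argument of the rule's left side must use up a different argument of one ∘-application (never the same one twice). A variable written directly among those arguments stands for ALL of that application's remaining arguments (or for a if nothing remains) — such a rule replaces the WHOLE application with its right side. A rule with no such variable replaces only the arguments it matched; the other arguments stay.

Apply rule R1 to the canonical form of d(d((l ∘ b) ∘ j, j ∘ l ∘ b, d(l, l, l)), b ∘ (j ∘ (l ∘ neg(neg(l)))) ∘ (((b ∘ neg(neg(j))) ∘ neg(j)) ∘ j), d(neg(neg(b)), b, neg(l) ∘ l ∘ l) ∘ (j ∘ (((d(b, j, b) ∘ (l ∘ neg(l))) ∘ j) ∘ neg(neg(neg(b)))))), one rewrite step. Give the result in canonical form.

Canonical form:  d(d(b ∘ j ∘ l, b ∘ j ∘ l, d(l, l, l)), b ∘ b ∘ j ∘ j ∘ l ∘ l, d(b, b, l) ∘ d(b, j, b) ∘ j ∘ j ∘ neg(b))
Match R1:  consume neg(b);  y := d(b, b, l) ∘ d(b, j, b) ∘ j ∘ j
Every leftover argument binds to the variable; the entire application is replaced.
New term:  d(d(b ∘ j ∘ l, b ∘ j ∘ l, d(l, l, l)), b ∘ b ∘ j ∘ j ∘ l ∘ l, d(b, b, l) ∘ d(b, j, b) ∘ d(d(b, b, l) ∘ d(b, j, b) ∘ j ∘ j, j, l) ∘ j ∘ j)

Answer: d(d(b ∘ j ∘ l, b ∘ j ∘ l, d(l, l, l)), b ∘ b ∘ j ∘ j ∘ l ∘ l, d(b, b, l) ∘ d(b, j, b) ∘ d(d(b, b, l) ∘ d(b, j, b) ∘ j ∘ j, j, l) ∘ j ∘ j)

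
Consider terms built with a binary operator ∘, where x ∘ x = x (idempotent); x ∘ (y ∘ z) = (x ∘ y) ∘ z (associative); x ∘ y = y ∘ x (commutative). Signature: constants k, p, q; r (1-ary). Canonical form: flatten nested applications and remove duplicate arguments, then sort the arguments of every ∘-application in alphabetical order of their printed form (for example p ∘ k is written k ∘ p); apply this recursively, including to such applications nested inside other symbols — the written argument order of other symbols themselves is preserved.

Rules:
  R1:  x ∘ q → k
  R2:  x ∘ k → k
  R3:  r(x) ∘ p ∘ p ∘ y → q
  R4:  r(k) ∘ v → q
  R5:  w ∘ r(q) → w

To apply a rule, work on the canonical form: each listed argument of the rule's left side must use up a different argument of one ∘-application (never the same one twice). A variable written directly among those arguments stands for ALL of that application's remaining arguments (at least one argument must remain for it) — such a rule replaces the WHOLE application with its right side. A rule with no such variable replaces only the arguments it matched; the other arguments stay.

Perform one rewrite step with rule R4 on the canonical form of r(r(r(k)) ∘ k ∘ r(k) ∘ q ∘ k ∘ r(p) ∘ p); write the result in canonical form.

Canonical form:  r(k ∘ p ∘ q ∘ r(k) ∘ r(p) ∘ r(r(k)))
Apply R4:  consuming r(k);  v := k ∘ p ∘ q ∘ r(p) ∘ r(r(k))
The extension variable absorbs all remaining arguments, so the whole application is rewritten.
Result:  r(q)

Answer: r(q)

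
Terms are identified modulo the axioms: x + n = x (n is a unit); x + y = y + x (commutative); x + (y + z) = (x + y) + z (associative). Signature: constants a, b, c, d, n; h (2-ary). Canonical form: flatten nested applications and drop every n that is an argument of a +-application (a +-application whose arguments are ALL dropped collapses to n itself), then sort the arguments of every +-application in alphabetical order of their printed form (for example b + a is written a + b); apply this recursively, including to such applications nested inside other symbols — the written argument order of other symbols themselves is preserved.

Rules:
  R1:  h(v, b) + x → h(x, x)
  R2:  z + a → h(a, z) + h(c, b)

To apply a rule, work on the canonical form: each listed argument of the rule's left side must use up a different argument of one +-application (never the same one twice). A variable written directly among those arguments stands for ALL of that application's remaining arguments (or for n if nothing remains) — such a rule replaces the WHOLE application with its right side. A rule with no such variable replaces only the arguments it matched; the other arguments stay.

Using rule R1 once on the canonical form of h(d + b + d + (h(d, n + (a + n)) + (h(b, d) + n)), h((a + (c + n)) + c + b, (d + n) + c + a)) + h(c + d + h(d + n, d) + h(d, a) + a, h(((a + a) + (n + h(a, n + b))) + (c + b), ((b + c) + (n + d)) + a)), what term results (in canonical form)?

Canonical form:  h(a + c + d + h(d, a) + h(d, d), h(a + a + b + c + h(a, b), a + b + c + d)) + h(b + d + d + h(b, d) + h(d, a), h(a + b + c + c, a + c + d))
Apply R1:  consuming h(a, b);  v := a, x := a + a + b + c
Every leftover argument binds to the variable; the entire application is replaced.
Result:  h(a + c + d + h(d, a) + h(d, d), h(h(a + a + b + c, a + a + b + c), a + b + c + d)) + h(b + d + d + h(b, d) + h(d, a), h(a + b + c + c, a + c + d))

Answer: h(a + c + d + h(d, a) + h(d, d), h(h(a + a + b + c, a + a + b + c), a + b + c + d)) + h(b + d + d + h(b, d) + h(d, a), h(a + b + c + c, a + c + d))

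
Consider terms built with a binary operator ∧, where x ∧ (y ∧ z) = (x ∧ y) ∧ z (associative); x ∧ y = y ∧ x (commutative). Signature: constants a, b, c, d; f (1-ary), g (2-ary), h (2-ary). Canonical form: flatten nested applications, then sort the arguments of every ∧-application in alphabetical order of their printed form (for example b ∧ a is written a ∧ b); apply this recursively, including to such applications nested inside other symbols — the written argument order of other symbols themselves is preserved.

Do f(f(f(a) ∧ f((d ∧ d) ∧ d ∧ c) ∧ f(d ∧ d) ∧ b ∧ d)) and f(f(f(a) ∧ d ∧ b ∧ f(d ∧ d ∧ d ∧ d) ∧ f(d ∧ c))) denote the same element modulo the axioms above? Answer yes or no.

Left:  f(f(f(a) ∧ f((d ∧ d) ∧ d ∧ c) ∧ f(d ∧ d) ∧ b ∧ d))
  Work inside:  f(a) ∧ f((d ∧ d) ∧ d ∧ c) ∧ f(d ∧ d) ∧ b ∧ d
  Canonicalize subterm:  f((d ∧ d) ∧ d ∧ c)  →  f(c ∧ d ∧ d ∧ d)
  Order the arguments:  b ∧ d ∧ f(a) ∧ f(c ∧ d ∧ d ∧ d) ∧ f(d ∧ d)
  Put back:  f(f(b ∧ d ∧ f(a) ∧ f(c ∧ d ∧ d ∧ d) ∧ f(d ∧ d)))
Right:  f(f(f(a) ∧ d ∧ b ∧ f(d ∧ d ∧ d ∧ d) ∧ f(d ∧ c)))
  Focus inside:  f(a) ∧ d ∧ b ∧ f(d ∧ d ∧ d ∧ d) ∧ f(d ∧ c)
  Simplify inside:  f(d ∧ c)  →  f(c ∧ d)
  Sort arguments:  b ∧ d ∧ f(a) ∧ f(c ∧ d) ∧ f(d ∧ d ∧ d ∧ d)
  Reassemble:  f(f(b ∧ d ∧ f(a) ∧ f(c ∧ d) ∧ f(d ∧ d ∧ d ∧ d)))

Answer: no — f(f(b ∧ d ∧ f(a) ∧ f(c ∧ d ∧ d ∧ d) ∧ f(d ∧ d))) vs f(f(b ∧ d ∧ f(a) ∧ f(c ∧ d) ∧ f(d ∧ d ∧ d ∧ d)))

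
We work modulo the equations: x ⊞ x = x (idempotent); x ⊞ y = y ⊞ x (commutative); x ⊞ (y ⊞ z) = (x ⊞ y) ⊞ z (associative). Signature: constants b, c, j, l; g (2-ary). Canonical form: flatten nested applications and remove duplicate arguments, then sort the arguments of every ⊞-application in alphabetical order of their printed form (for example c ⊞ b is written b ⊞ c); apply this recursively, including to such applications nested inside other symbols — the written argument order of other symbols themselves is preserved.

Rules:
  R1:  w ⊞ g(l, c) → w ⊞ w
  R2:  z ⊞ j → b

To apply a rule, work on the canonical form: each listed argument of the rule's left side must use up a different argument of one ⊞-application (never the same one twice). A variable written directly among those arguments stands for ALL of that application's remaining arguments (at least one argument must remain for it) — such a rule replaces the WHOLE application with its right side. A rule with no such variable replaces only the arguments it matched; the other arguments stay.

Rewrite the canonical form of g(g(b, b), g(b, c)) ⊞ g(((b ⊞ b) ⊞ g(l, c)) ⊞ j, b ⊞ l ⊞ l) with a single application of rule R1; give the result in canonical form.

Canonical form:  g(b ⊞ g(l, c) ⊞ j, b ⊞ l) ⊞ g(g(b, b), g(b, c))
Match R1:  consume g(l, c);  w := b ⊞ j
The extension variable absorbs all remaining arguments, so the whole application is rewritten.
Result:  g(b ⊞ j, b ⊞ l) ⊞ g(g(b, b), g(b, c))

Answer: g(b ⊞ j, b ⊞ l) ⊞ g(g(b, b), g(b, c))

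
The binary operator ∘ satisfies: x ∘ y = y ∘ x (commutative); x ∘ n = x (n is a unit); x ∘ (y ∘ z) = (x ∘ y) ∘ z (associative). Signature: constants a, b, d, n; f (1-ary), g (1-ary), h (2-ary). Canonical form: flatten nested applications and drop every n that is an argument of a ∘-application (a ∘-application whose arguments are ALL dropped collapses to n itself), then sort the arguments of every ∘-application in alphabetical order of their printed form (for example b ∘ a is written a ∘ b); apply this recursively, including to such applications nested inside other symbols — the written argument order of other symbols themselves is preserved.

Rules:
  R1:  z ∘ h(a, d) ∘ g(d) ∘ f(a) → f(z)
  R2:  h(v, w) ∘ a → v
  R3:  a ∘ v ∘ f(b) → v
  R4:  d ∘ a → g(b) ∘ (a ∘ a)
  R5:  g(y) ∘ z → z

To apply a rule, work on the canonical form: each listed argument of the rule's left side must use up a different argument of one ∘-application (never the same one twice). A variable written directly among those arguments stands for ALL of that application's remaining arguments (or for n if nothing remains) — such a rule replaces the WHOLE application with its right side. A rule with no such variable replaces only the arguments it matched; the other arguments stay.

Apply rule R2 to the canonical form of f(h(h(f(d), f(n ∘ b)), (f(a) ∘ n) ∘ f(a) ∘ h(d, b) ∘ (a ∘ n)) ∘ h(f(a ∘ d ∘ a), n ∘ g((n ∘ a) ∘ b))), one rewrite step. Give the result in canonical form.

Canonical form:  f(h(f(a ∘ a ∘ d), g(a ∘ b)) ∘ h(h(f(d), f(b)), a ∘ f(a) ∘ f(a) ∘ h(d, b)))
R2 matches:  uses a, h(d, b);  v := d, w := b
Giving:  f(h(f(a ∘ a ∘ d), g(a ∘ b)) ∘ h(h(f(d), f(b)), d ∘ f(a) ∘ f(a)))

Answer: f(h(f(a ∘ a ∘ d), g(a ∘ b)) ∘ h(h(f(d), f(b)), d ∘ f(a) ∘ f(a)))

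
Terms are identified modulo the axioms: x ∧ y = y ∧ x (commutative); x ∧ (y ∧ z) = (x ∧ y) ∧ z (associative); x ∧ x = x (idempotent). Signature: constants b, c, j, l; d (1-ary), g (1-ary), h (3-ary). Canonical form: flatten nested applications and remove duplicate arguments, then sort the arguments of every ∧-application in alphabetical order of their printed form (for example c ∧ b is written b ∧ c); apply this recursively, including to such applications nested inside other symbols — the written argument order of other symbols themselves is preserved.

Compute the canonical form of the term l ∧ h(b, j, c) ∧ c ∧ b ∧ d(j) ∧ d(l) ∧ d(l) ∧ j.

Answer: b ∧ c ∧ d(j) ∧ d(l) ∧ h(b, j, c) ∧ j ∧ l

Derivation:
Drop duplicates:  drop duplicate d(l)
Sort arguments:  b ∧ c ∧ d(j) ∧ d(l) ∧ h(b, j, c) ∧ j ∧ l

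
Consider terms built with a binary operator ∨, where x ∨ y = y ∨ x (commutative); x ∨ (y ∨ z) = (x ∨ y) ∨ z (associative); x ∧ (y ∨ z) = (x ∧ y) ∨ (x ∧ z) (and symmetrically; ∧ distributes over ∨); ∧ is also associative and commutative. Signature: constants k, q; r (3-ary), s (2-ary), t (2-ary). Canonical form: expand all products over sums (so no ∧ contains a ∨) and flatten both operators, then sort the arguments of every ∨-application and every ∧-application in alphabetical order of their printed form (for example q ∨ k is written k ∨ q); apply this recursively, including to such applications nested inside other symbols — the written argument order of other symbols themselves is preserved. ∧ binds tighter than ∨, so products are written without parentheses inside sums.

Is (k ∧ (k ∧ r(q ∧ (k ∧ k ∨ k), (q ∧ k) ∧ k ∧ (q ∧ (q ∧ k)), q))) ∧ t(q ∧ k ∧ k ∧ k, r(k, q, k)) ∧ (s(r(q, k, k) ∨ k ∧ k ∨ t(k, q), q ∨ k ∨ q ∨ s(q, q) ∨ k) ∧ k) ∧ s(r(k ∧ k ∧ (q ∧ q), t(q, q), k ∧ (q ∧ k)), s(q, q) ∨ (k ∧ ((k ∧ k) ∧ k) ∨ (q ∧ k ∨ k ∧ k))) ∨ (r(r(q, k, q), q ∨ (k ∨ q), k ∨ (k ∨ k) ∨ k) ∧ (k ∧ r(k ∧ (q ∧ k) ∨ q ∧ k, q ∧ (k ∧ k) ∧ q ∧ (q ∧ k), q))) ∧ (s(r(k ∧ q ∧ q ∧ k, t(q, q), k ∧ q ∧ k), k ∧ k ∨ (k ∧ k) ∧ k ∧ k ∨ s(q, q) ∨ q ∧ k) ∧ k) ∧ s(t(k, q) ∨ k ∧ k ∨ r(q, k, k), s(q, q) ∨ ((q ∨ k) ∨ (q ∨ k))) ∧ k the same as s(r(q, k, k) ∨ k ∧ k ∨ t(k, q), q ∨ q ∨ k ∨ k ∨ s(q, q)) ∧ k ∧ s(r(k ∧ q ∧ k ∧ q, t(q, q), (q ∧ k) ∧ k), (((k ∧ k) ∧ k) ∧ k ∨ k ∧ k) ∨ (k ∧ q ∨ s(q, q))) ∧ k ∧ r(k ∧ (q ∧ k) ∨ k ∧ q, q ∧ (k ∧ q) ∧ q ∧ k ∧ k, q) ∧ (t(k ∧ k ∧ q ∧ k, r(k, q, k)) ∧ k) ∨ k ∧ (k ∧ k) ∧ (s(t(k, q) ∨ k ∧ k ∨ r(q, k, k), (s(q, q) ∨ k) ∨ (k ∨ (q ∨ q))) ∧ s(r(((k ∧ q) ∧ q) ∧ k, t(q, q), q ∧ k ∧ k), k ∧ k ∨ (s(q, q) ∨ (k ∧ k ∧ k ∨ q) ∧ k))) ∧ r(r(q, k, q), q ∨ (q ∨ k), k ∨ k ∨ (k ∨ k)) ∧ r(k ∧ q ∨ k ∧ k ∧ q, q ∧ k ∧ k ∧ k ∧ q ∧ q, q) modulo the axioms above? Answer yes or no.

Answer: yes — both canonical forms are k ∧ k ∧ k ∧ r(k ∧ k ∧ q ∨ k ∧ q, k ∧ k ∧ k ∧ q ∧ q ∧ q, q) ∧ r(r(q, k, q), k ∨ q ∨ q, k ∨ k ∨ k ∨ k) ∧ s(k ∧ k ∨ r(q, k, k) ∨ t(k, q), k ∨ k ∨ q ∨ q ∨ s(q, q)) ∧ s(r(k ∧ k ∧ q ∧ q, t(q, q), k ∧ k ∧ q), k ∧ k ∨ k ∧ k ∧ k ∧ k ∨ k ∧ q ∨ s(q, q)) ∨ k ∧ k ∧ k ∧ r(k ∧ k ∧ q ∨ k ∧ q, k ∧ k ∧ k ∧ q ∧ q ∧ q, q) ∧ s(k ∧ k ∨ r(q, k, k) ∨ t(k, q), k ∨ k ∨ q ∨ q ∨ s(q, q)) ∧ s(r(k ∧ k ∧ q ∧ q, t(q, q), k ∧ k ∧ q), k ∧ k ∨ k ∧ k ∧ k ∧ k ∨ k ∧ q ∨ s(q, q)) ∧ t(k ∧ k ∧ k ∧ q, r(k, q, k))

Derivation:
Left:  (k ∧ (k ∧ r(q ∧ (k ∧ k ∨ k), (q ∧ k) ∧ k ∧ (q ∧ (q ∧ k)), q))) ∧ t(q ∧ k ∧ k ∧ k, r(k, q, k)) ∧ (s(r(q, k, k) ∨ k ∧ k ∨ t(k, q), q ∨ k ∨ q ∨ s(q, q) ∨ k) ∧ k) ∧ s(r(k ∧ k ∧ (q ∧ q), t(q, q), k ∧ (q ∧ k)), s(q, q) ∨ (k ∧ ((k ∧ k) ∧ k) ∨ (q ∧ k ∨ k ∧ k))) ∨ (r(r(q, k, q), q ∨ (k ∨ q), k ∨ (k ∨ k) ∨ k) ∧ (k ∧ r(k ∧ (q ∧ k) ∨ q ∧ k, q ∧ (k ∧ k) ∧ q ∧ (q ∧ k), q))) ∧ (s(r(k ∧ q ∧ q ∧ k, t(q, q), k ∧ q ∧ k), k ∧ k ∨ (k ∧ k) ∧ k ∧ k ∨ s(q, q) ∨ q ∧ k) ∧ k) ∧ s(t(k, q) ∨ k ∧ k ∨ r(q, k, k), s(q, q) ∨ ((q ∨ k) ∨ (q ∨ k))) ∧ k
  Distribute:  k ∧ k ∧ k ∧ r(k ∧ k ∧ q ∨ k ∧ q, k ∧ k ∧ k ∧ q ∧ q ∧ q, q) ∧ s(k ∧ k ∨ r(q, k, k) ∨ t(k, q), k ∨ k ∨ q ∨ q ∨ s(q, q)) ∧ s(r(k ∧ k ∧ q ∧ q, t(q, q), k ∧ k ∧ q), k ∧ k ∨ k ∧ k ∧ k ∧ k ∨ k ∧ q ∨ s(q, q)) ∧ t(k ∧ k ∧ k ∧ q, r(k, q, k)) ∨ k ∧ k ∧ k ∧ r(k ∧ k ∧ q ∨ k ∧ q, k ∧ k ∧ k ∧ q ∧ q ∧ q, q) ∧ r(r(q, k, q), k ∨ q ∨ q, k ∨ k ∨ k ∨ k) ∧ s(k ∧ k ∨ r(q, k, k) ∨ t(k, q), k ∨ k ∨ q ∨ q ∨ s(q, q)) ∧ s(r(k ∧ k ∧ q ∧ q, t(q, q), k ∧ k ∧ q), k ∧ k ∨ k ∧ k ∧ k ∧ k ∨ k ∧ q ∨ s(q, q))
  Sort:  k ∧ k ∧ k ∧ r(k ∧ k ∧ q ∨ k ∧ q, k ∧ k ∧ k ∧ q ∧ q ∧ q, q) ∧ r(r(q, k, q), k ∨ q ∨ q, k ∨ k ∨ k ∨ k) ∧ s(k ∧ k ∨ r(q, k, k) ∨ t(k, q), k ∨ k ∨ q ∨ q ∨ s(q, q)) ∧ s(r(k ∧ k ∧ q ∧ q, t(q, q), k ∧ k ∧ q), k ∧ k ∨ k ∧ k ∧ k ∧ k ∨ k ∧ q ∨ s(q, q)) ∨ k ∧ k ∧ k ∧ r(k ∧ k ∧ q ∨ k ∧ q, k ∧ k ∧ k ∧ q ∧ q ∧ q, q) ∧ s(k ∧ k ∨ r(q, k, k) ∨ t(k, q), k ∨ k ∨ q ∨ q ∨ s(q, q)) ∧ s(r(k ∧ k ∧ q ∧ q, t(q, q), k ∧ k ∧ q), k ∧ k ∨ k ∧ k ∧ k ∧ k ∨ k ∧ q ∨ s(q, q)) ∧ t(k ∧ k ∧ k ∧ q, r(k, q, k))
Right:  s(r(q, k, k) ∨ k ∧ k ∨ t(k, q), q ∨ q ∨ k ∨ k ∨ s(q, q)) ∧ k ∧ s(r(k ∧ q ∧ k ∧ q, t(q, q), (q ∧ k) ∧ k), (((k ∧ k) ∧ k) ∧ k ∨ k ∧ k) ∨ (k ∧ q ∨ s(q, q))) ∧ k ∧ r(k ∧ (q ∧ k) ∨ k ∧ q, q ∧ (k ∧ q) ∧ q ∧ k ∧ k, q) ∧ (t(k ∧ k ∧ q ∧ k, r(k, q, k)) ∧ k) ∨ k ∧ (k ∧ k) ∧ (s(t(k, q) ∨ k ∧ k ∨ r(q, k, k), (s(q, q) ∨ k) ∨ (k ∨ (q ∨ q))) ∧ s(r(((k ∧ q) ∧ q) ∧ k, t(q, q), q ∧ k ∧ k), k ∧ k ∨ (s(q, q) ∨ (k ∧ k ∧ k ∨ q) ∧ k))) ∧ r(r(q, k, q), q ∨ (q ∨ k), k ∨ k ∨ (k ∨ k)) ∧ r(k ∧ q ∨ k ∧ k ∧ q, q ∧ k ∧ k ∧ k ∧ q ∧ q, q)
  Expand:  k ∧ k ∧ k ∧ r(k ∧ k ∧ q ∨ k ∧ q, k ∧ k ∧ k ∧ q ∧ q ∧ q, q) ∧ s(k ∧ k ∨ r(q, k, k) ∨ t(k, q), k ∨ k ∨ q ∨ q ∨ s(q, q)) ∧ s(r(k ∧ k ∧ q ∧ q, t(q, q), k ∧ k ∧ q), k ∧ k ∨ k ∧ k ∧ k ∧ k ∨ k ∧ q ∨ s(q, q)) ∧ t(k ∧ k ∧ k ∧ q, r(k, q, k)) ∨ k ∧ k ∧ k ∧ r(k ∧ k ∧ q ∨ k ∧ q, k ∧ k ∧ k ∧ q ∧ q ∧ q, q) ∧ r(r(q, k, q), k ∨ q ∨ q, k ∨ k ∨ k ∨ k) ∧ s(k ∧ k ∨ r(q, k, k) ∨ t(k, q), k ∨ k ∨ q ∨ q ∨ s(q, q)) ∧ s(r(k ∧ k ∧ q ∧ q, t(q, q), k ∧ k ∧ q), k ∧ k ∨ k ∧ k ∧ k ∧ k ∨ k ∧ q ∨ s(q, q))
  Sort arguments:  k ∧ k ∧ k ∧ r(k ∧ k ∧ q ∨ k ∧ q, k ∧ k ∧ k ∧ q ∧ q ∧ q, q) ∧ r(r(q, k, q), k ∨ q ∨ q, k ∨ k ∨ k ∨ k) ∧ s(k ∧ k ∨ r(q, k, k) ∨ t(k, q), k ∨ k ∨ q ∨ q ∨ s(q, q)) ∧ s(r(k ∧ k ∧ q ∧ q, t(q, q), k ∧ k ∧ q), k ∧ k ∨ k ∧ k ∧ k ∧ k ∨ k ∧ q ∨ s(q, q)) ∨ k ∧ k ∧ k ∧ r(k ∧ k ∧ q ∨ k ∧ q, k ∧ k ∧ k ∧ q ∧ q ∧ q, q) ∧ s(k ∧ k ∨ r(q, k, k) ∨ t(k, q), k ∨ k ∨ q ∨ q ∨ s(q, q)) ∧ s(r(k ∧ k ∧ q ∧ q, t(q, q), k ∧ k ∧ q), k ∧ k ∨ k ∧ k ∧ k ∧ k ∨ k ∧ q ∨ s(q, q)) ∧ t(k ∧ k ∧ k ∧ q, r(k, q, k))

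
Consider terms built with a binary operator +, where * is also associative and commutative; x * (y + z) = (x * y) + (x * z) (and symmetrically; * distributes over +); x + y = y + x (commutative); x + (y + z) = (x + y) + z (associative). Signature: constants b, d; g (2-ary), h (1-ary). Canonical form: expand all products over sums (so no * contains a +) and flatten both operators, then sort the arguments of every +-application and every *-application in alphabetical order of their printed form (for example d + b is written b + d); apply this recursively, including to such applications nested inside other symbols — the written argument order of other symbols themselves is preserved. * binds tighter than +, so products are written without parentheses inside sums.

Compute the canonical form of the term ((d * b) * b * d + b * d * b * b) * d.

Answer: b * b * b * d * d + b * b * d * d * d

Derivation:
Expand:  b * b * d * d * d + b * b * b * d * d
Sort:  b * b * b * d * d + b * b * d * d * d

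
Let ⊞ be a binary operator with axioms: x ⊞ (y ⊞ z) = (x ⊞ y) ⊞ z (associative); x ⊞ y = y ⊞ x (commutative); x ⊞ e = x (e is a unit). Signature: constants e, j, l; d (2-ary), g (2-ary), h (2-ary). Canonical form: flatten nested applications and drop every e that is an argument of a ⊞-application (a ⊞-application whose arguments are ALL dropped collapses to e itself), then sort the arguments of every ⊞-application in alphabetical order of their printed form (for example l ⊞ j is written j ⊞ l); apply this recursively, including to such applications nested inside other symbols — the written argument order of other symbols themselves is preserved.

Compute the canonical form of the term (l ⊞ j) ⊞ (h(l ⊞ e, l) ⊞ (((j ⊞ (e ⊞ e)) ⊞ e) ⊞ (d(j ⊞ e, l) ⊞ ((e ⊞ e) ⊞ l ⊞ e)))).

Answer: d(j, l) ⊞ h(l, l) ⊞ j ⊞ j ⊞ l ⊞ l

Derivation:
Merge nested applications:  l ⊞ j ⊞ h(l ⊞ e, l) ⊞ j ⊞ e ⊞ e ⊞ e ⊞ d(j ⊞ e, l) ⊞ e ⊞ e ⊞ l ⊞ e
Inside:  h(l ⊞ e, l)  →  h(l, l)
Canonicalize subterm:  d(j ⊞ e, l)  →  d(j, l)
Unit:  drop e (×6)
Order the arguments:  d(j, l) ⊞ h(l, l) ⊞ j ⊞ j ⊞ l ⊞ l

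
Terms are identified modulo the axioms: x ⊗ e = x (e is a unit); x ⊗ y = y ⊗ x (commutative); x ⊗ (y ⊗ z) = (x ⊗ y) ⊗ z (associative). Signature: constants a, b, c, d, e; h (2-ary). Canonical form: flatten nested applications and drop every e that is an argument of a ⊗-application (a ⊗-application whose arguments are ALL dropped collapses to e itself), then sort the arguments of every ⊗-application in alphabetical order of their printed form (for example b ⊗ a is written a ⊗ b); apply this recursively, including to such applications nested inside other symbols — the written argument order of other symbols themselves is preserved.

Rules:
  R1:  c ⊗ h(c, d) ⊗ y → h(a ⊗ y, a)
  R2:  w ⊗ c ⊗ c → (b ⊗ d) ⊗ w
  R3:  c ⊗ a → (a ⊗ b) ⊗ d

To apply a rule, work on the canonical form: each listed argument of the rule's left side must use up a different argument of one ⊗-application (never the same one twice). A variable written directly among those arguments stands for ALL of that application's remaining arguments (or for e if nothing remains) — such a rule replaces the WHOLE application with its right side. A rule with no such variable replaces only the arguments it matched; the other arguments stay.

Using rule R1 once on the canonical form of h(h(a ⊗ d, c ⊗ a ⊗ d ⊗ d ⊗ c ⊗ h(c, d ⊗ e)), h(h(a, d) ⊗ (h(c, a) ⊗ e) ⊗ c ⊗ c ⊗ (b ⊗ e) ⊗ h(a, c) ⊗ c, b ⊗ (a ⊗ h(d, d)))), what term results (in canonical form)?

Canonical form:  h(h(a ⊗ d, a ⊗ c ⊗ c ⊗ d ⊗ d ⊗ h(c, d)), h(b ⊗ c ⊗ c ⊗ c ⊗ h(a, c) ⊗ h(a, d) ⊗ h(c, a), a ⊗ b ⊗ h(d, d)))
R1 matches:  uses c, h(c, d);  y := a ⊗ c ⊗ d ⊗ d
The extension variable absorbs all remaining arguments, so the whole application is rewritten.
New term:  h(h(a ⊗ d, h(a ⊗ a ⊗ c ⊗ d ⊗ d, a)), h(b ⊗ c ⊗ c ⊗ c ⊗ h(a, c) ⊗ h(a, d) ⊗ h(c, a), a ⊗ b ⊗ h(d, d)))

Answer: h(h(a ⊗ d, h(a ⊗ a ⊗ c ⊗ d ⊗ d, a)), h(b ⊗ c ⊗ c ⊗ c ⊗ h(a, c) ⊗ h(a, d) ⊗ h(c, a), a ⊗ b ⊗ h(d, d)))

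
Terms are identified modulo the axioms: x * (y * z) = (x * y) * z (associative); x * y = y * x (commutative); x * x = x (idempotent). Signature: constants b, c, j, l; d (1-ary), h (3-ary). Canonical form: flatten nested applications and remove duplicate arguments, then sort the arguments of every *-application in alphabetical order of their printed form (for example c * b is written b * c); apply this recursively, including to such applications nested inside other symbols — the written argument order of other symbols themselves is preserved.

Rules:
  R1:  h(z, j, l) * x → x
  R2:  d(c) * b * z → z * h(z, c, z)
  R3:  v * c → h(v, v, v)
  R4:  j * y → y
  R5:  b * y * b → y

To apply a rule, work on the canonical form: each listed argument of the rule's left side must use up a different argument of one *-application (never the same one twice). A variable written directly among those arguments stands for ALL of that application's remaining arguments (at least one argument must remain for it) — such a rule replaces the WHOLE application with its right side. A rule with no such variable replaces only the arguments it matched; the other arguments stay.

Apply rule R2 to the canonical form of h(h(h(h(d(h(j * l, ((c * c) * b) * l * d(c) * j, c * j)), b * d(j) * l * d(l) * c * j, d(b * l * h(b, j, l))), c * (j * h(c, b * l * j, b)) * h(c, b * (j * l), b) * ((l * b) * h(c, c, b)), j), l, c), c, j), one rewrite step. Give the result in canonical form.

Canonical form:  h(h(h(h(d(h(j * l, b * c * d(c) * j * l, c * j)), b * c * d(j) * d(l) * j * l, d(b * h(b, j, l) * l)), b * c * h(c, b * j * l, b) * h(c, c, b) * j * l, j), l, c), c, j)
Apply R2:  consuming b, d(c);  z := c * j * l
Every leftover argument binds to the variable; the entire application is replaced.
Giving:  h(h(h(h(d(h(j * l, c * h(c * j * l, c, c * j * l) * j * l, c * j)), b * c * d(j) * d(l) * j * l, d(b * h(b, j, l) * l)), b * c * h(c, b * j * l, b) * h(c, c, b) * j * l, j), l, c), c, j)

Answer: h(h(h(h(d(h(j * l, c * h(c * j * l, c, c * j * l) * j * l, c * j)), b * c * d(j) * d(l) * j * l, d(b * h(b, j, l) * l)), b * c * h(c, b * j * l, b) * h(c, c, b) * j * l, j), l, c), c, j)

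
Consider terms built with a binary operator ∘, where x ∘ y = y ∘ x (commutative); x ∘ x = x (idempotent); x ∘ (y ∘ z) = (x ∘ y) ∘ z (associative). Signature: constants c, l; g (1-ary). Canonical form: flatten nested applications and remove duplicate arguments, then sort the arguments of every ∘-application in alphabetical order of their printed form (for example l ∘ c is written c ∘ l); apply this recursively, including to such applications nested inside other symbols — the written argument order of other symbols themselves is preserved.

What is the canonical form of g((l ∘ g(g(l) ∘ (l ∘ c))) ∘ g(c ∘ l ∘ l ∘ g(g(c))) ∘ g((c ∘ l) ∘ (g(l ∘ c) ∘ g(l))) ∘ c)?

Descend into:  (l ∘ g(g(l) ∘ (l ∘ c))) ∘ g(c ∘ l ∘ l ∘ g(g(c))) ∘ g((c ∘ l) ∘ (g(l ∘ c) ∘ g(l))) ∘ c
Flatten:  l ∘ g(g(l) ∘ (l ∘ c)) ∘ g(c ∘ l ∘ l ∘ g(g(c))) ∘ g((c ∘ l) ∘ (g(l ∘ c) ∘ g(l))) ∘ c
Canonicalize subterm:  g(g(l) ∘ (l ∘ c))  →  g(c ∘ g(l) ∘ l)
Simplify inside:  g(c ∘ l ∘ l ∘ g(g(c)))  →  g(c ∘ g(g(c)) ∘ l)
Inside:  g((c ∘ l) ∘ (g(l ∘ c) ∘ g(l)))  →  g(c ∘ g(c ∘ l) ∘ g(l) ∘ l)
Sort arguments:  c ∘ g(c ∘ g(c ∘ l) ∘ g(l) ∘ l) ∘ g(c ∘ g(g(c)) ∘ l) ∘ g(c ∘ g(l) ∘ l) ∘ l
Put back:  g(c ∘ g(c ∘ g(c ∘ l) ∘ g(l) ∘ l) ∘ g(c ∘ g(g(c)) ∘ l) ∘ g(c ∘ g(l) ∘ l) ∘ l)

Answer: g(c ∘ g(c ∘ g(c ∘ l) ∘ g(l) ∘ l) ∘ g(c ∘ g(g(c)) ∘ l) ∘ g(c ∘ g(l) ∘ l) ∘ l)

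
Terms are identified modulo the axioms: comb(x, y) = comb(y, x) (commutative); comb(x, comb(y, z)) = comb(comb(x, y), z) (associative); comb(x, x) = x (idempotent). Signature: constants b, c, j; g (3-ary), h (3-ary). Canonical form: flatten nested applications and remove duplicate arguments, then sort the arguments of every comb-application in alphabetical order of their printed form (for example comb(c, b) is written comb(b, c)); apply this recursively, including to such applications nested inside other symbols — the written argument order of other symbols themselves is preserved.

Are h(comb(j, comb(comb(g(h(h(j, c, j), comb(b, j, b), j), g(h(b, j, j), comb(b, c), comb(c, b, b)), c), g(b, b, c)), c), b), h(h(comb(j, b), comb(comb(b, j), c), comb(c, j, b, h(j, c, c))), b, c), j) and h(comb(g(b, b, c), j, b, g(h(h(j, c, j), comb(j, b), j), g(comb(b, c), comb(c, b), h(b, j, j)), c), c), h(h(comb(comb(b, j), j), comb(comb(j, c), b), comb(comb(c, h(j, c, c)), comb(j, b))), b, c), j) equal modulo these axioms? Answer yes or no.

Answer: no — h(comb(b, c, g(b, b, c), g(h(h(j, c, j), comb(b, j), j), g(h(b, j, j), comb(b, c), comb(b, c)), c), j), h(h(comb(b, j), comb(b, c, j), comb(b, c, h(j, c, c), j)), b, c), j) vs h(comb(b, c, g(b, b, c), g(h(h(j, c, j), comb(b, j), j), g(comb(b, c), comb(b, c), h(b, j, j)), c), j), h(h(comb(b, j), comb(b, c, j), comb(b, c, h(j, c, c), j)), b, c), j)

Derivation:
Left:  h(comb(j, comb(comb(g(h(h(j, c, j), comb(b, j, b), j), g(h(b, j, j), comb(b, c), comb(c, b, b)), c), g(b, b, c)), c), b), h(h(comb(j, b), comb(comb(b, j), c), comb(c, j, b, h(j, c, c))), b, c), j)
  Focus inside:  comb(j, comb(comb(g(h(h(j, c, j), comb(b, j, b), j), g(h(b, j, j), comb(b, c), comb(c, b, b)), c), g(b, b, c)), c), b)
  Merge nested applications:  comb(j, g(h(h(j, c, j), comb(b, j, b), j), g(h(b, j, j), comb(b, c), comb(c, b, b)), c), g(b, b, c), c, b)
  Simplify inside:  g(h(h(j, c, j), comb(b, j, b), j), g(h(b, j, j), comb(b, c), comb(c, b, b)), c)  →  g(h(h(j, c, j), comb(b, j), j), g(h(b, j, j), comb(b, c), comb(b, c)), c)
  Sort:  comb(b, c, g(b, b, c), g(h(h(j, c, j), comb(b, j), j), g(h(b, j, j), comb(b, c), comb(b, c)), c), j)
  Rebuild:  h(comb(b, c, g(b, b, c), g(h(h(j, c, j), comb(b, j), j), g(h(b, j, j), comb(b, c), comb(b, c)), c), j), h(h(comb(b, j), comb(b, c, j), comb(b, c, h(j, c, c), j)), b, c), j)
Right:  h(comb(g(b, b, c), j, b, g(h(h(j, c, j), comb(j, b), j), g(comb(b, c), comb(c, b), h(b, j, j)), c), c), h(h(comb(comb(b, j), j), comb(comb(j, c), b), comb(comb(c, h(j, c, c)), comb(j, b))), b, c), j)
  Focus inside:  comb(g(b, b, c), j, b, g(h(h(j, c, j), comb(j, b), j), g(comb(b, c), comb(c, b), h(b, j, j)), c), c)
  Canonicalize subterm:  g(h(h(j, c, j), comb(j, b), j), g(comb(b, c), comb(c, b), h(b, j, j)), c)  →  g(h(h(j, c, j), comb(b, j), j), g(comb(b, c), comb(b, c), h(b, j, j)), c)
  Order the arguments:  comb(b, c, g(b, b, c), g(h(h(j, c, j), comb(b, j), j), g(comb(b, c), comb(b, c), h(b, j, j)), c), j)
  Reassemble:  h(comb(b, c, g(b, b, c), g(h(h(j, c, j), comb(b, j), j), g(comb(b, c), comb(b, c), h(b, j, j)), c), j), h(h(comb(b, j), comb(b, c, j), comb(b, c, h(j, c, c), j)), b, c), j)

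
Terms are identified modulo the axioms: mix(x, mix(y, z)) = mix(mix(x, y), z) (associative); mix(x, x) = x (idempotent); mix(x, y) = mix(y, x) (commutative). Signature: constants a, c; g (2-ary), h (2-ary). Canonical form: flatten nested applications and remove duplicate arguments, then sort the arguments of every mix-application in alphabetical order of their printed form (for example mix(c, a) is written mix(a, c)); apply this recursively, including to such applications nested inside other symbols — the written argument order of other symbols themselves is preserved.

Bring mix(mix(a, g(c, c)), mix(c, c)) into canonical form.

Flatten:  mix(a, g(c, c), c, c)
Drop duplicates:  drop duplicate c
Order the arguments:  mix(a, c, g(c, c))

Answer: mix(a, c, g(c, c))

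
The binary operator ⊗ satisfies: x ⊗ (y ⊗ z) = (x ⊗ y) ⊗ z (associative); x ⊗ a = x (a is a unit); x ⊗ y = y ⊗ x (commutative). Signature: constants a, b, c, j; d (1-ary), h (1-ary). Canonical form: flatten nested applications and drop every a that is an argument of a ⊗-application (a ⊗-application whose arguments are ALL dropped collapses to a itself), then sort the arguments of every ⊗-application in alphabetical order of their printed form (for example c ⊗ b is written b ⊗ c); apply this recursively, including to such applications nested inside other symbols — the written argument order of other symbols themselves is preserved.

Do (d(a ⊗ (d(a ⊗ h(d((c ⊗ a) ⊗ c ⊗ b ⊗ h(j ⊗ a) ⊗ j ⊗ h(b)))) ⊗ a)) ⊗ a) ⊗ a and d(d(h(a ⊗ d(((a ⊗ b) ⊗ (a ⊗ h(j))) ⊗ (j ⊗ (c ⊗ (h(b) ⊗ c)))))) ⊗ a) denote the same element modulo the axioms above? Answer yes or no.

Left:  (d(a ⊗ (d(a ⊗ h(d((c ⊗ a) ⊗ c ⊗ b ⊗ h(j ⊗ a) ⊗ j ⊗ h(b)))) ⊗ a)) ⊗ a) ⊗ a
  Flatten:  d(a ⊗ (d(a ⊗ h(d((c ⊗ a) ⊗ c ⊗ b ⊗ h(j ⊗ a) ⊗ j ⊗ h(b)))) ⊗ a)) ⊗ a ⊗ a
  Canonicalize subterm:  d(a ⊗ (d(a ⊗ h(d((c ⊗ a) ⊗ c ⊗ b ⊗ h(j ⊗ a) ⊗ j ⊗ h(b)))) ⊗ a))  →  d(d(h(d(b ⊗ c ⊗ c ⊗ h(b) ⊗ h(j) ⊗ j))))
  Drop the unit:  drop a (×2)
  Sort arguments:  d(d(h(d(b ⊗ c ⊗ c ⊗ h(b) ⊗ h(j) ⊗ j))))
Right:  d(d(h(a ⊗ d(((a ⊗ b) ⊗ (a ⊗ h(j))) ⊗ (j ⊗ (c ⊗ (h(b) ⊗ c)))))) ⊗ a)
  Work inside:  d(h(a ⊗ d(((a ⊗ b) ⊗ (a ⊗ h(j))) ⊗ (j ⊗ (c ⊗ (h(b) ⊗ c)))))) ⊗ a
  Canonicalize subterm:  d(h(a ⊗ d(((a ⊗ b) ⊗ (a ⊗ h(j))) ⊗ (j ⊗ (c ⊗ (h(b) ⊗ c))))))  →  d(h(d(b ⊗ c ⊗ c ⊗ h(b) ⊗ h(j) ⊗ j)))
  Units out:  drop a
  Sort:  d(h(d(b ⊗ c ⊗ c ⊗ h(b) ⊗ h(j) ⊗ j)))
  Rebuild:  d(d(h(d(b ⊗ c ⊗ c ⊗ h(b) ⊗ h(j) ⊗ j))))

Answer: yes — both canonical forms are d(d(h(d(b ⊗ c ⊗ c ⊗ h(b) ⊗ h(j) ⊗ j))))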